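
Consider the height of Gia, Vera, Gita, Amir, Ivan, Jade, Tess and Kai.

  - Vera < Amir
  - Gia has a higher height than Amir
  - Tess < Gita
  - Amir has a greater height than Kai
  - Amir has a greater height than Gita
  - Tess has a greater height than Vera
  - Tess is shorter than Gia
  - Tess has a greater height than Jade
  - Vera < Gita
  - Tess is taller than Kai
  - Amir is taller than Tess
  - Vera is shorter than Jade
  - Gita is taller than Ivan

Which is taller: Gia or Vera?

The relevant relations are Vera < Jade; Jade < Tess; Tess < Gita; Gita < Amir; Amir < Gia.
Chaining these gives Vera < Jade < Tess < Gita < Amir < Gia.
So Vera < Gia; Gia is the taller of the two.

Gia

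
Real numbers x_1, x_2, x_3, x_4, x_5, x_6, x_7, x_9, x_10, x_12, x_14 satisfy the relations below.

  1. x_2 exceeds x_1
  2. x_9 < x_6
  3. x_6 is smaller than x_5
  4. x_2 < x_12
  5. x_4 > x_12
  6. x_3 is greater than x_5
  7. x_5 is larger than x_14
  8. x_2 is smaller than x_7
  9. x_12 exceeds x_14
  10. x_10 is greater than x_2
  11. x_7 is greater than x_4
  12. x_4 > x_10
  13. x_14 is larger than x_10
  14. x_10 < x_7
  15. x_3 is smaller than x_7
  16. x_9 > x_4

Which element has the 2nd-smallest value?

The consecutive relations fix a unique order: x_1 < x_2 < x_10 < x_14 < x_12 < x_4 < x_9 < x_6 < x_5 < x_3 < x_7.
The 2nd smallest is x_2.

x_2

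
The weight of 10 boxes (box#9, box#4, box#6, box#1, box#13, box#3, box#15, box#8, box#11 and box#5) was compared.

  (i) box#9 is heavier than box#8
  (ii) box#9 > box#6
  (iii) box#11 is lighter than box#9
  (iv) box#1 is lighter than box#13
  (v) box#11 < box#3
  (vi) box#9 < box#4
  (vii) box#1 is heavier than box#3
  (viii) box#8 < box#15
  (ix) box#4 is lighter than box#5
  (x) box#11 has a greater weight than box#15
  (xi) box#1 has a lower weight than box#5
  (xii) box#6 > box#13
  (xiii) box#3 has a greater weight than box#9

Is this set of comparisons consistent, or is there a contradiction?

inconsistent

We have box#9 < box#3 stated directly, yet also box#3 < box#1 < box#13 < box#6 < box#9 by chaining the others — so box#3 < box#9. Contradiction.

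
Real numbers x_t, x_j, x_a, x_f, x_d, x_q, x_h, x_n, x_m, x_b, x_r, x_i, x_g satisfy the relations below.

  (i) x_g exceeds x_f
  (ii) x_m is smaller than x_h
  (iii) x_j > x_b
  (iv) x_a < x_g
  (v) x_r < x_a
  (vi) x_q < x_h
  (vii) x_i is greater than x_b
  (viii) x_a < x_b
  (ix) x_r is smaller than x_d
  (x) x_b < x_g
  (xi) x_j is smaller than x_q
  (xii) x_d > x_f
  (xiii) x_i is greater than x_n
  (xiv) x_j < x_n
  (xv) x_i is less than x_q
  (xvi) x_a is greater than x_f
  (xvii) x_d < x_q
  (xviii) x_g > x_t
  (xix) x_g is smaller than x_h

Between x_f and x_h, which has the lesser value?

x_f

x_f < x_a and x_a < x_b give x_f < x_b.
With x_b < x_j: x_f < x_a < x_b < x_j.
Then x_j < x_n extends the chain to x_n.
With x_n < x_i: x_f < x_a < x_b < x_j < x_n < x_i.
Then x_i < x_q extends the chain to x_q.
With x_q < x_h: x_f < x_a < x_b < x_j < x_n < x_i < x_q < x_h.
So x_f < x_h; x_f is the smaller of the two.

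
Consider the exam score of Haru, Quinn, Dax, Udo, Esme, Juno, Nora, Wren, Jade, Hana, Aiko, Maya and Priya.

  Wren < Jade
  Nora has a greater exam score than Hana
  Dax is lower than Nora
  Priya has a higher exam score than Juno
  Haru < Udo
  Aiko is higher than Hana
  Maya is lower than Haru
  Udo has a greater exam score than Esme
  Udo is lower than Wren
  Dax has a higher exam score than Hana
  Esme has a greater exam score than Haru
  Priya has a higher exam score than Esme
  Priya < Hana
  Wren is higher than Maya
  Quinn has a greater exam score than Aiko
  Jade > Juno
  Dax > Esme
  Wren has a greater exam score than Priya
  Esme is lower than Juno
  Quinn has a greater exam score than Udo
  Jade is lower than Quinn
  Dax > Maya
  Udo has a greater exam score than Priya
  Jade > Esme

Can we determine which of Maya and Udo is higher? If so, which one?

Chaining the given relations: Maya < Haru < Esme < Juno < Priya < Udo.
So Udo is higher.

Udo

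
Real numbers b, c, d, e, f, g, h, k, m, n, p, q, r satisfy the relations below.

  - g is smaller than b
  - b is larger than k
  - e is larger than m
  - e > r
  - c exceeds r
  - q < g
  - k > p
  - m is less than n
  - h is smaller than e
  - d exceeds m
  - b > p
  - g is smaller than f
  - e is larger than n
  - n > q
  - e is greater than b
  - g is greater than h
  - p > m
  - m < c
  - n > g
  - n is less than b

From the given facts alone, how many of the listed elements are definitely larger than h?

5

From h the given relations immediately reach g, e.
From those, f, n, b — 5 in total.
No other element is forced above h by the given relations, so the count is 5.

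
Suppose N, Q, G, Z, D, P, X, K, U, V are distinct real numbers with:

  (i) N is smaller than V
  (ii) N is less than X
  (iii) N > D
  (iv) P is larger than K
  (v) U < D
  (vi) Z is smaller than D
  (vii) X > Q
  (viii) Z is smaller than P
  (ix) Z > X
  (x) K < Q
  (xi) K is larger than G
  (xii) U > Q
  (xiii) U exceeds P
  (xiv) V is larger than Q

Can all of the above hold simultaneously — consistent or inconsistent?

We have N < X stated directly, yet also X < Z < P < U < D < N by chaining the others — so X < N. Contradiction.

inconsistent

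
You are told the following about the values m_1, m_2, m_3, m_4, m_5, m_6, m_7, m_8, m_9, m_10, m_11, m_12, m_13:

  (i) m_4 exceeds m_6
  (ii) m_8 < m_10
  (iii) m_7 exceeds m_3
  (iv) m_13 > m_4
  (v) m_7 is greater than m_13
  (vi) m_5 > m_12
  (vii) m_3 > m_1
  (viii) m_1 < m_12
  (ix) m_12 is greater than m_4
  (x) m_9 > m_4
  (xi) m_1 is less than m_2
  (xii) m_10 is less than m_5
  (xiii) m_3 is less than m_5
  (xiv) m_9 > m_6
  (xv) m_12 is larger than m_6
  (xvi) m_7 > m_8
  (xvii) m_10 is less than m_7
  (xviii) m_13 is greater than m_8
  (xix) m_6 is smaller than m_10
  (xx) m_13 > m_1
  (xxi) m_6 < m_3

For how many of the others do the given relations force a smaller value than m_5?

7

Directly below m_5: m_10, m_3, m_12.
One step further: m_6, m_8, m_4, m_1 (7 so far).
Nothing else is reachable below m_5; 7 in all.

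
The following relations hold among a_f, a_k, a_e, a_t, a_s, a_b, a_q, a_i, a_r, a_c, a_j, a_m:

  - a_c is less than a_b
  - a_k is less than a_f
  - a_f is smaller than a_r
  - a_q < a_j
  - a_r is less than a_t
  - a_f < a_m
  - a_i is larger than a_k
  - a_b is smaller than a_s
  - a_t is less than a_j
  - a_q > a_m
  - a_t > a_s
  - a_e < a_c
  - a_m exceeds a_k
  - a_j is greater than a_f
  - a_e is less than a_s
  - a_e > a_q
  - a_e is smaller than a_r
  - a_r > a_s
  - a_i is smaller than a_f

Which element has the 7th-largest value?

Piecing the relations together gives one ordering: a_k < a_i < a_f < a_m < a_q < a_e < a_c < a_b < a_s < a_r < a_t < a_j.
The 7th largest is a_e.

a_e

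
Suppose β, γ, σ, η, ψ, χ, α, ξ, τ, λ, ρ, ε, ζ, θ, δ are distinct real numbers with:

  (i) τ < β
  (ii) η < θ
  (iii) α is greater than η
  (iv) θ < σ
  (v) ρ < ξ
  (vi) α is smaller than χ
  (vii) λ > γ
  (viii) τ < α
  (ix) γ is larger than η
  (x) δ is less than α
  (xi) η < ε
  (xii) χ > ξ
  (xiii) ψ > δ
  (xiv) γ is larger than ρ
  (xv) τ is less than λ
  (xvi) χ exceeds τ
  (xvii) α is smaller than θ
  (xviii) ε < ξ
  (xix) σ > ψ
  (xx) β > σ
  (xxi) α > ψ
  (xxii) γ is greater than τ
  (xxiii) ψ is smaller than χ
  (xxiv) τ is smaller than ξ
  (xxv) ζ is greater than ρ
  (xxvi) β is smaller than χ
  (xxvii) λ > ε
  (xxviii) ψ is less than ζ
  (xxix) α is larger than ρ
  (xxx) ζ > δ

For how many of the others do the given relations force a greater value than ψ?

6

Directly above ψ: α, ζ, σ, χ.
One step further: θ, β (6 so far).
Nothing else is reachable above ψ; 6 in all.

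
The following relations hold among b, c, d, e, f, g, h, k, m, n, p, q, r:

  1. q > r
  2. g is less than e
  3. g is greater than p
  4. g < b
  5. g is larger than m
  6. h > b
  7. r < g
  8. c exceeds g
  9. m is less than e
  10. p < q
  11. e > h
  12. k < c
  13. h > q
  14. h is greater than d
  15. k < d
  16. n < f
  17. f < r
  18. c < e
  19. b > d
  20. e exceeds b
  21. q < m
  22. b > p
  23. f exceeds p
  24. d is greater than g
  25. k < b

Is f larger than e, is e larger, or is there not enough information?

e

The relevant relations are f < r; r < q; q < m; m < g; g < d; d < b; b < h; h < e.
Chaining these gives f < r < q < m < g < d < b < h < e.
So e is larger.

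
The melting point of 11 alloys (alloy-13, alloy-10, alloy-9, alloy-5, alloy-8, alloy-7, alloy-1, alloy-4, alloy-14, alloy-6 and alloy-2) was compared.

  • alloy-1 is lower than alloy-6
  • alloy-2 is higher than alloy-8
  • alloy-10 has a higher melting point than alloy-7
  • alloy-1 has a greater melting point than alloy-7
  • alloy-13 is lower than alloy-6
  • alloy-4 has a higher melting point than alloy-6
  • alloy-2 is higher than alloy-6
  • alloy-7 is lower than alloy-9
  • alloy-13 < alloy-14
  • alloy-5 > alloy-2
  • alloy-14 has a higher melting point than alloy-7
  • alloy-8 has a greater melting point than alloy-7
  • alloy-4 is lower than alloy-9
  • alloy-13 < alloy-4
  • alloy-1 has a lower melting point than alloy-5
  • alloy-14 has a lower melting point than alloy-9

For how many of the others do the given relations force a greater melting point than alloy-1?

Directly above alloy-1: alloy-6, alloy-5.
One step further: alloy-4, alloy-2 (4 so far).
One step further: alloy-9 (5 so far).
No other element is forced above alloy-1 by the given relations, so the count is 5.

5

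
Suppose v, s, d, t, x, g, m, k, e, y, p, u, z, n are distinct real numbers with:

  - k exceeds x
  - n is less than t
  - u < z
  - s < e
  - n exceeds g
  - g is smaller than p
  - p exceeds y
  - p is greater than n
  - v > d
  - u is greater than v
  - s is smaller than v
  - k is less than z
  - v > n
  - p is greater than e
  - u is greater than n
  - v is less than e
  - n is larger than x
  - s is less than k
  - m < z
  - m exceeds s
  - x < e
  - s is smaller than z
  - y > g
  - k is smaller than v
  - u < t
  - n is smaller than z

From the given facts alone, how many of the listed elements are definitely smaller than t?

From t the given relations immediately reach n, u.
From those, g, x, v — 5 in total.
From those, s, k, d — 8 in total.
Nothing else is reachable below t; 8 in all.

8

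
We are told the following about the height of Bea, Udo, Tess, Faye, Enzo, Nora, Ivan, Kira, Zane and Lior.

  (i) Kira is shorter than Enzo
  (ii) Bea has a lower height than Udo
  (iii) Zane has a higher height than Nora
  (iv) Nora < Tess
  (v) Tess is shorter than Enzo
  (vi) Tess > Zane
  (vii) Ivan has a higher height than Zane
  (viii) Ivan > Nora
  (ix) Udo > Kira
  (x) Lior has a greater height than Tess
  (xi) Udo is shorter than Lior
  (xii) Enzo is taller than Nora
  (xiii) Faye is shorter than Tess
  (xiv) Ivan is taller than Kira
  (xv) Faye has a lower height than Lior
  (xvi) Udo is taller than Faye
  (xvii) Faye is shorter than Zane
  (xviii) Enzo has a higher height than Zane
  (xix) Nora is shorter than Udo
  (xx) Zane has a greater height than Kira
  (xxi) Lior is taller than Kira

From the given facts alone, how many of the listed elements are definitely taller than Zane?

The elements the relations force above Zane are Tess, Enzo, Ivan, Lior — no chain reaches any other.
That is 4.

4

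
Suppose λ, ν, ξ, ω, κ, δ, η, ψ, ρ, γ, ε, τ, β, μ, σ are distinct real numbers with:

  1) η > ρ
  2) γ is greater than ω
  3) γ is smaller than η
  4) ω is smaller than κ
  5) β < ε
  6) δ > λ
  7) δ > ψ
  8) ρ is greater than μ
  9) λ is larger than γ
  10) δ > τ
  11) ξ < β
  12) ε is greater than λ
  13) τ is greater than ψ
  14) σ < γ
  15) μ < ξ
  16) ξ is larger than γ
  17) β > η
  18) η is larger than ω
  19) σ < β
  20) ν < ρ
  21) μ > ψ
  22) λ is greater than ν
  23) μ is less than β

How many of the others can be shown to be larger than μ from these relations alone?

Directly above μ: ξ, ρ, β.
One step further: η, ε (5 so far).
Nothing else is reachable above μ; 5 in all.

5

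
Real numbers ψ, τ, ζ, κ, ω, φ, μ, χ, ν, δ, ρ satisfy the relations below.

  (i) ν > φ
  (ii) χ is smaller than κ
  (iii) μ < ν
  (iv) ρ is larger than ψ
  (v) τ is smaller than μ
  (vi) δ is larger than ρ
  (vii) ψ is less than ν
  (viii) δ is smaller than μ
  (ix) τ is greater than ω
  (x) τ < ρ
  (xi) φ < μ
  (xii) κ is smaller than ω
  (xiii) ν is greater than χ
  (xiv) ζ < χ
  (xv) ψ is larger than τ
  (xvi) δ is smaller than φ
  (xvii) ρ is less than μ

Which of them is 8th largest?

Chaining the given pairs: ζ < χ < κ < ω < τ < ψ < ρ < δ < φ < μ < ν.
Counting 8 from the largest end gives ω.

ω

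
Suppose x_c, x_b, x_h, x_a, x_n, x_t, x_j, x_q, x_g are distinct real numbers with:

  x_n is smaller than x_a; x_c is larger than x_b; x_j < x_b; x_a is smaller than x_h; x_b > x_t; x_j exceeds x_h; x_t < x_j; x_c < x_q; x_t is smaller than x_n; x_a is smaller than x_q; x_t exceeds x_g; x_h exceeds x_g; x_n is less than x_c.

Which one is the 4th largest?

x_j

Chaining the given pairs: x_g < x_t < x_n < x_a < x_h < x_j < x_b < x_c < x_q.
The 4th largest is x_j.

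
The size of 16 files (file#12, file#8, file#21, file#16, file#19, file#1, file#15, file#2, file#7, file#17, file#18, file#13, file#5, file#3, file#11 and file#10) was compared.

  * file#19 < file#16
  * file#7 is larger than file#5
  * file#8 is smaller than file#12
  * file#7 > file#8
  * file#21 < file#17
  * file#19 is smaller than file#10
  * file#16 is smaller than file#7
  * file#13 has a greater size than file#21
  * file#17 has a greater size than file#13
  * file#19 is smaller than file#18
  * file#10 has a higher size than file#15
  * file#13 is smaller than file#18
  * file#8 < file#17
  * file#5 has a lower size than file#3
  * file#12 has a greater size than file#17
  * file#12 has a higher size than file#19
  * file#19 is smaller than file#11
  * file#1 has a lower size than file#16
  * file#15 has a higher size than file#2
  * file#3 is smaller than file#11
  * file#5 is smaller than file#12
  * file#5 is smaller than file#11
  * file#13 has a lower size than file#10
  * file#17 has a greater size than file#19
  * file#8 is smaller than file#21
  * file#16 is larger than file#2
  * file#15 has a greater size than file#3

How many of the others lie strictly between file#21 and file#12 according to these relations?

The relations place file#21 below file#12. An element lies strictly between them when it is forced above file#21 and also forced below file#12.
Above file#21: {file#13, file#17, file#18, file#10}. Below file#12: {file#8, file#19, file#5, file#13, file#17}.
Intersection: {file#13, file#17} — 2.

2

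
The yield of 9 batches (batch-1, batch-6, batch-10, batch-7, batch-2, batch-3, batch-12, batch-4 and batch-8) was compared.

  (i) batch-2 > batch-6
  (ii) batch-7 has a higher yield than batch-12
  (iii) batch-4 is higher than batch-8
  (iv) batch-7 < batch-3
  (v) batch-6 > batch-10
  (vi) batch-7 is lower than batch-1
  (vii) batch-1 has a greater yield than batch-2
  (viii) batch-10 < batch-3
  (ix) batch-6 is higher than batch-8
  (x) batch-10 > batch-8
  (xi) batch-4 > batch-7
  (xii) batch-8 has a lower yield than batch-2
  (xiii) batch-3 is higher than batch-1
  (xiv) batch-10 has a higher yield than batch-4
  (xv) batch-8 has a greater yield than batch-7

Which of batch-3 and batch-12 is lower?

Link the given pairs in sequence: batch-12 < batch-7; batch-7 < batch-8; batch-8 < batch-4; batch-4 < batch-10; batch-10 < batch-6; batch-6 < batch-2; batch-2 < batch-1; batch-1 < batch-3.
Chaining these gives batch-12 < batch-7 < batch-8 < batch-4 < batch-10 < batch-6 < batch-2 < batch-1 < batch-3.
So batch-12 < batch-3; batch-12 is the lower of the two.

batch-12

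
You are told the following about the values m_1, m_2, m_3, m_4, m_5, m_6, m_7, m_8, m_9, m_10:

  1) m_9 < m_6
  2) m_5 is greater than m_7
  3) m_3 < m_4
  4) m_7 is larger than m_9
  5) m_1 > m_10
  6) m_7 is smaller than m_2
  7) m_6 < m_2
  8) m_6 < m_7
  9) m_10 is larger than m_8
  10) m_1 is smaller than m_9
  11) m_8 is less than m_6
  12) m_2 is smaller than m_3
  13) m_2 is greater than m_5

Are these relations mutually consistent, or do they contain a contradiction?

Every relation is compatible with m_8 < m_10 < m_1 < m_9 < m_6 < m_7 < m_5 < m_2 < m_3 < m_4; the set is consistent.

consistent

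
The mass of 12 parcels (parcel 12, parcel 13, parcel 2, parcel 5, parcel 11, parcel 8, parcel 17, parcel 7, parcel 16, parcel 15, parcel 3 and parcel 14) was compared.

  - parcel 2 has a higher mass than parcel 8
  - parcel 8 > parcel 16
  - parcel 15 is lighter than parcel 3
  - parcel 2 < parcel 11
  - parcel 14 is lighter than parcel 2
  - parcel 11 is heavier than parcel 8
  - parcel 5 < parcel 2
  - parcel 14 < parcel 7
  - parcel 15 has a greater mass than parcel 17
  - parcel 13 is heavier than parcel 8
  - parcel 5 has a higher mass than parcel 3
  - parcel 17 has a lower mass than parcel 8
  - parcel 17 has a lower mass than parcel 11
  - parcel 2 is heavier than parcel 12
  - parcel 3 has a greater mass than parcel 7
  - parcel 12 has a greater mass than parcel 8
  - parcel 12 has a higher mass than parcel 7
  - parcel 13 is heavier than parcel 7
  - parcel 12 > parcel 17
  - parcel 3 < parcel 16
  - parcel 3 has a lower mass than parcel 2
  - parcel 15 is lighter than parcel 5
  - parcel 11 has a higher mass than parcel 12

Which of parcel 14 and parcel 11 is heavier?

Following the relations from parcel 14: parcel 14 < parcel 7 < parcel 3 < parcel 16 < parcel 8 < parcel 12 < parcel 2 < parcel 11.
So parcel 14 < parcel 11; parcel 11 is the heavier of the two.

parcel 11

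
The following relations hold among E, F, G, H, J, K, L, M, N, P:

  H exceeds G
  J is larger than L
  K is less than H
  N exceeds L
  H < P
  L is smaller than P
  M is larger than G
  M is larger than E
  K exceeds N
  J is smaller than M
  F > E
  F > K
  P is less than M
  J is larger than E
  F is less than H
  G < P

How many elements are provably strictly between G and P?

1

The relations place G below P. An element lies strictly between them when it is forced above G and also forced below P.
Above G: {H, M}. Below P: {L, N, K, E, F, H}.
Intersection: {H} — 1.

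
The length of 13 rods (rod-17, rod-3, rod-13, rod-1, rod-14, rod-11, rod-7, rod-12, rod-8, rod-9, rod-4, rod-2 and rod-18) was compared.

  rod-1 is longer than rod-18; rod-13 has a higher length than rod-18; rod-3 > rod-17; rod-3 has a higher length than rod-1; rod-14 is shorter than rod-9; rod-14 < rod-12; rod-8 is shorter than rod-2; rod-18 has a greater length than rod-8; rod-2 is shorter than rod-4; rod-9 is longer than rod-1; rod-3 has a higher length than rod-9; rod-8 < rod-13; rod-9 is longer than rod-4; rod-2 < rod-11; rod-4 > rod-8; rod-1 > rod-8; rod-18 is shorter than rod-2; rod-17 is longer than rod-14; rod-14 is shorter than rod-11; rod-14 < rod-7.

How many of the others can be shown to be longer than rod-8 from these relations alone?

8

The elements the relations force above rod-8 are rod-18, rod-2, rod-11, rod-4, rod-1, rod-9, rod-3, rod-13 — no chain reaches any other.
That is 8.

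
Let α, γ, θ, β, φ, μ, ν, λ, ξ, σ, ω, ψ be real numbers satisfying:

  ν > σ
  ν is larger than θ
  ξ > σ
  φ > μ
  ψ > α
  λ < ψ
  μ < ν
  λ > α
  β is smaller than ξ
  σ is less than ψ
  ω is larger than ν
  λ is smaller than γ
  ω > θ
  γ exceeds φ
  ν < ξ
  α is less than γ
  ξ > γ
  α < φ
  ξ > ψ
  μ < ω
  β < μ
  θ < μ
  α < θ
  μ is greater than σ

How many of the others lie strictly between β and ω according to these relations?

Chaining upward from β reaches: μ, ν, φ, γ, ξ.
Chaining downward from ω reaches: α, σ, θ, μ, ν.
Strictly between β and ω are those in both lists: μ, ν — 2 elements.

2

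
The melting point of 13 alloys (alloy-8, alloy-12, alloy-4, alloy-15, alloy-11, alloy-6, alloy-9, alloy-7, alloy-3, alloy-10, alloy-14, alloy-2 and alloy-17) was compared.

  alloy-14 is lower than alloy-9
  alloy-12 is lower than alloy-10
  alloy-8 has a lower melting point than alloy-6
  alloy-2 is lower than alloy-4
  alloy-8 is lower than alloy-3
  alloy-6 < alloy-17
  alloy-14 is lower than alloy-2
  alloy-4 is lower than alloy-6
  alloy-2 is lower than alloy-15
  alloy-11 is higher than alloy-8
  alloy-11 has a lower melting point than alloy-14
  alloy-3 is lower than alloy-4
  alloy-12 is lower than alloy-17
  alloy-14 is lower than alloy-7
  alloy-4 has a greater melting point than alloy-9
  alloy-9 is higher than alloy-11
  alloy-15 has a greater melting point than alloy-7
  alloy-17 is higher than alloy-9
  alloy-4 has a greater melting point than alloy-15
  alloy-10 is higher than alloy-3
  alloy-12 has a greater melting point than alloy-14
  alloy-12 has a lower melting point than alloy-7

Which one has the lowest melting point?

Chaining upward from alloy-8: directly above it, alloy-11, alloy-3, alloy-6; then alloy-14, alloy-9, alloy-10, alloy-4, alloy-17; then alloy-12, alloy-7, alloy-2; then alloy-15.
That covers every other element, and nothing is given below alloy-8, so alloy-8 is the lowest melting point.

alloy-8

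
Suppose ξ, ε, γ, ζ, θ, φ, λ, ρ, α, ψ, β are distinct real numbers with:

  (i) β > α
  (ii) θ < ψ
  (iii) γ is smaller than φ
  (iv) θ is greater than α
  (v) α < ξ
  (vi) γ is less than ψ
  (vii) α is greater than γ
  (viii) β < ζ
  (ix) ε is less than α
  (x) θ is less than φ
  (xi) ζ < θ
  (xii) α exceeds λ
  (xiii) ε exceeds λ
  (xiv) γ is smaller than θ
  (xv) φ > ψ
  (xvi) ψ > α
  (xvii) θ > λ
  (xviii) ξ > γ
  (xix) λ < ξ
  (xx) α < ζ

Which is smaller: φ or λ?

λ < ε and ε < α give λ < α.
With α < β: λ < ε < α < β.
With β < ζ: λ < ε < α < β < ζ.
Then ζ < θ extends the chain to θ.
With θ < ψ: λ < ε < α < β < ζ < θ < ψ.
With ψ < φ: λ < ε < α < β < ζ < θ < ψ < φ.
So λ < φ; λ is the smaller of the two.

λ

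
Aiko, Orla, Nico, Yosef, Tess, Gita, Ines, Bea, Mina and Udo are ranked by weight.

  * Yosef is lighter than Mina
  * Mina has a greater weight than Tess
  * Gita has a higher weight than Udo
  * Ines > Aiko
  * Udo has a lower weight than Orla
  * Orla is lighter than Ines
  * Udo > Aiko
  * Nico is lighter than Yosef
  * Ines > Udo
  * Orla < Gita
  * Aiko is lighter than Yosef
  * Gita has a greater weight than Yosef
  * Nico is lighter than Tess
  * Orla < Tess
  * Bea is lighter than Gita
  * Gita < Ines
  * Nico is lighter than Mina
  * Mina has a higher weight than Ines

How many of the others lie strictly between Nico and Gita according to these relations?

Chaining upward from Nico reaches: Yosef, Tess, Ines, Mina.
Chaining downward from Gita reaches: Bea, Aiko, Udo, Yosef, Orla.
Strictly between Nico and Gita are those in both lists: Yosef — 1 element.

1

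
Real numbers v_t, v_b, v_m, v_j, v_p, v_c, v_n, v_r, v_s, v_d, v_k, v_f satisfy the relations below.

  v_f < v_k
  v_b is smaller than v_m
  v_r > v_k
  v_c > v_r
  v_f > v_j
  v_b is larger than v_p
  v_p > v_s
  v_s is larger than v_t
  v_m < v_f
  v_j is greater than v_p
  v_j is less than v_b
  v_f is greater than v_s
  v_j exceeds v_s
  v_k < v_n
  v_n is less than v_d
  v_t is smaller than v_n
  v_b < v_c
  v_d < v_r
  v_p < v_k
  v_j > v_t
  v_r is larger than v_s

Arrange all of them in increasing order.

v_t < v_s < v_p < v_j < v_b < v_m < v_f < v_k < v_n < v_d < v_r < v_c

The consecutive links are each given: v_t < v_s; v_s < v_p; v_p < v_j; v_j < v_b; v_b < v_m; v_m < v_f; v_f < v_k; v_k < v_n; v_n < v_d; v_d < v_r; v_r < v_c.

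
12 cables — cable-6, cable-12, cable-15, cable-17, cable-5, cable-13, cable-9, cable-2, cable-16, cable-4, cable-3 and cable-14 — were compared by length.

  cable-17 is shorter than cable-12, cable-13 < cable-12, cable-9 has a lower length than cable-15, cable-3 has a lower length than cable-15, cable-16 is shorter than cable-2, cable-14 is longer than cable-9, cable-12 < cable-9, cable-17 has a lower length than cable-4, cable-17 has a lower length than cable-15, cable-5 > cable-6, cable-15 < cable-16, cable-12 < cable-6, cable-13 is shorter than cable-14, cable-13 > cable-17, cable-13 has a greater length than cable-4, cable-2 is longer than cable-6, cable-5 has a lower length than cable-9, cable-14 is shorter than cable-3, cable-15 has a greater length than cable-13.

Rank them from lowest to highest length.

Each adjacent pair is fixed by a given relation: cable-17 < cable-4; cable-4 < cable-13; cable-13 < cable-12; cable-12 < cable-6; cable-6 < cable-5; cable-5 < cable-9; cable-9 < cable-14; cable-14 < cable-3; cable-3 < cable-15; cable-15 < cable-16; cable-16 < cable-2. Chaining them end to end gives the full order.

cable-17 < cable-4 < cable-13 < cable-12 < cable-6 < cable-5 < cable-9 < cable-14 < cable-3 < cable-15 < cable-16 < cable-2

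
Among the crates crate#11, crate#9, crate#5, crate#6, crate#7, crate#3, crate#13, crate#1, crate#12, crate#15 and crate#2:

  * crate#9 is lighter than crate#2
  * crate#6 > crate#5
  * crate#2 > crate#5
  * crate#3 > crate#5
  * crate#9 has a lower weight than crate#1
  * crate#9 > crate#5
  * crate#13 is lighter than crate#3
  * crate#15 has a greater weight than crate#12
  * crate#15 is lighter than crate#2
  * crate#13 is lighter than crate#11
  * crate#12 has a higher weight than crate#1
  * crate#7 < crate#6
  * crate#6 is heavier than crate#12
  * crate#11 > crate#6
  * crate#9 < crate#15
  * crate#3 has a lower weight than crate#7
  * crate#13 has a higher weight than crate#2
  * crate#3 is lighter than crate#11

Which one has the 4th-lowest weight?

crate#12

Piecing the relations together gives one ordering: crate#5 < crate#9 < crate#1 < crate#12 < crate#15 < crate#2 < crate#13 < crate#3 < crate#7 < crate#6 < crate#11.
Counting 4 from the smallest end gives crate#12.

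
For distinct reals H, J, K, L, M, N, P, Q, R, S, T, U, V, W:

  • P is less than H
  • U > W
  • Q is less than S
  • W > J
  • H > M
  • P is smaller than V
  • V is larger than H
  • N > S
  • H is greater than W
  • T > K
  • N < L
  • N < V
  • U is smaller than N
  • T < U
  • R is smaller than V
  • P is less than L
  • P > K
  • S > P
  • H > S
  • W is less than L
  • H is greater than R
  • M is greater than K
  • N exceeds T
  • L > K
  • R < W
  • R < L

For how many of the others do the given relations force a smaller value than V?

12

Directly below V: P, R, N, H.
One step further: K, T, W, U, S, M (10 so far).
One step further: J, Q (12 so far).
Nothing else is reachable below V; 12 in all.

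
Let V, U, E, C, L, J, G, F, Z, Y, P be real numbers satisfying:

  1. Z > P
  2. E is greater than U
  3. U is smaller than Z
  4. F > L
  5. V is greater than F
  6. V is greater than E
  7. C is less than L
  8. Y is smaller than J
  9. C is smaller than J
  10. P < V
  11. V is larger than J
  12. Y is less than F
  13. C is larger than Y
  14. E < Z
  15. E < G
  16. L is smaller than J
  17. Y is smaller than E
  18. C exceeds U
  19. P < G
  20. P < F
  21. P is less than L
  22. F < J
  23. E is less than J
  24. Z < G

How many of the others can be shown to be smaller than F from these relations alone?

5

The elements the relations force below F are P, Y, U, C, L — no chain reaches any other.
That is 5.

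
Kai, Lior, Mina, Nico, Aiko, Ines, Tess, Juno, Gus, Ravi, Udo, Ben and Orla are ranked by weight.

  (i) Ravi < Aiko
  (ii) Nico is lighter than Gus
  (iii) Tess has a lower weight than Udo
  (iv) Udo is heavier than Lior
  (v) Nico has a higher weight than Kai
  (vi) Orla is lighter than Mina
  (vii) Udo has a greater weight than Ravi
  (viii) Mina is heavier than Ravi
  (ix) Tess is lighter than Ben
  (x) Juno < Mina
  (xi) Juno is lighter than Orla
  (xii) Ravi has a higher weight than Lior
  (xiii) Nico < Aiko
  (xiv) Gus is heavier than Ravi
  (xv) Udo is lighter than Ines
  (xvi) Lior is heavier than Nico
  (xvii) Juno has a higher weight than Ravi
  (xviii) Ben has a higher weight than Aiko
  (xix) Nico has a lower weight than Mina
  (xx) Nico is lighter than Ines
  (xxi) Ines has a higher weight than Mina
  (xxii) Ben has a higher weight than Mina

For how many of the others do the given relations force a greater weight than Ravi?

The elements the relations force above Ravi are Juno, Gus, Orla, Mina, Aiko, Ben, Udo, Ines — no chain reaches any other.
That is 8.

8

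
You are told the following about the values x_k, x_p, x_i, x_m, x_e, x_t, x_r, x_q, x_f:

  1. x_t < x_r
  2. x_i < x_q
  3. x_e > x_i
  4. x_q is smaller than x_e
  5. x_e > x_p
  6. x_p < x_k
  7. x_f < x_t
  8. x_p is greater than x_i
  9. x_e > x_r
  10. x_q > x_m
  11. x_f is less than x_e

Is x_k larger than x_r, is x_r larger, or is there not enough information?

Following every chain through x_r: above x_r we get x_e; below x_r we get x_f, x_t.
x_k is not reached, and no chain runs the other way from x_k to x_r.
So the given relations leave the order of x_r and x_k undetermined.

undetermined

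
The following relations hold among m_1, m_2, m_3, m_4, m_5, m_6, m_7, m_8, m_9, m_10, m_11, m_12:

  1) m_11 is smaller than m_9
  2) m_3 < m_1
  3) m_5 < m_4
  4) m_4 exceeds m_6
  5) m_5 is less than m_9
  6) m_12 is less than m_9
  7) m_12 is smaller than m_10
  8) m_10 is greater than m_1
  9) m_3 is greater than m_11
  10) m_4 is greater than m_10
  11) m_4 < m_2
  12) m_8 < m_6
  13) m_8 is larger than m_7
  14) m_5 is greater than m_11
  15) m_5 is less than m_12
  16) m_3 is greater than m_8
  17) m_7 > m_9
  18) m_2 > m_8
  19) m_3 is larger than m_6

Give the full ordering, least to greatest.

m_11 < m_5 < m_12 < m_9 < m_7 < m_8 < m_6 < m_3 < m_1 < m_10 < m_4 < m_2

Each adjacent pair is fixed by a given relation: m_11 < m_5; m_5 < m_12; m_12 < m_9; m_9 < m_7; m_7 < m_8; m_8 < m_6; m_6 < m_3; m_3 < m_1; m_1 < m_10; m_10 < m_4; m_4 < m_2. Chaining them end to end gives the full order.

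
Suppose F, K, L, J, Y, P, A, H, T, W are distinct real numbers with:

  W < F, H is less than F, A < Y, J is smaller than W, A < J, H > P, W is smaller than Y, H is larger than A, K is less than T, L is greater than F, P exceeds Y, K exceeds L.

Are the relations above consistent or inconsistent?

Every relation is compatible with A < J < W < Y < P < H < F < L < K < T; the set is consistent.

consistent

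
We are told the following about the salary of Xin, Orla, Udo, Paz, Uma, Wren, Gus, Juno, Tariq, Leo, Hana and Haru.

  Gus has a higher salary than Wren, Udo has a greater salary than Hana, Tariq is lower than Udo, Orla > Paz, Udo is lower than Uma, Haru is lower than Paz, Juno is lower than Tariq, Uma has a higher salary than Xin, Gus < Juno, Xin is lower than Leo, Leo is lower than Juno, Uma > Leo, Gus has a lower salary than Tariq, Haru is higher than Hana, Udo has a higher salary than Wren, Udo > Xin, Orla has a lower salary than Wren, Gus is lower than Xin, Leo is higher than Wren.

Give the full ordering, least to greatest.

Each adjacent pair is fixed by a given relation: Hana < Haru; Haru < Paz; Paz < Orla; Orla < Wren; Wren < Gus; Gus < Xin; Xin < Leo; Leo < Juno; Juno < Tariq; Tariq < Udo; Udo < Uma. Chaining them end to end gives the full order.

Hana < Haru < Paz < Orla < Wren < Gus < Xin < Leo < Juno < Tariq < Udo < Uma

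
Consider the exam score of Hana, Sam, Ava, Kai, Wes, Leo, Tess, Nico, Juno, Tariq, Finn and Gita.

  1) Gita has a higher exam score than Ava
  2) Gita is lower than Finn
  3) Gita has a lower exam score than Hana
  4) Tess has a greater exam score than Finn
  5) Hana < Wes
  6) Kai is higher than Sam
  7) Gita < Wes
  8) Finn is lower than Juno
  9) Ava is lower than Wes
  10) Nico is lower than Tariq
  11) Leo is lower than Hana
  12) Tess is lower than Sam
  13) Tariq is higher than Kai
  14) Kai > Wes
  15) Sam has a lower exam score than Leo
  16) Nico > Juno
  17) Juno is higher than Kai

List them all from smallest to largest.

Ava < Gita < Finn < Tess < Sam < Leo < Hana < Wes < Kai < Juno < Nico < Tariq

The consecutive links are each given: Ava < Gita; Gita < Finn; Finn < Tess; Tess < Sam; Sam < Leo; Leo < Hana; Hana < Wes; Wes < Kai; Kai < Juno; Juno < Nico; Nico < Tariq.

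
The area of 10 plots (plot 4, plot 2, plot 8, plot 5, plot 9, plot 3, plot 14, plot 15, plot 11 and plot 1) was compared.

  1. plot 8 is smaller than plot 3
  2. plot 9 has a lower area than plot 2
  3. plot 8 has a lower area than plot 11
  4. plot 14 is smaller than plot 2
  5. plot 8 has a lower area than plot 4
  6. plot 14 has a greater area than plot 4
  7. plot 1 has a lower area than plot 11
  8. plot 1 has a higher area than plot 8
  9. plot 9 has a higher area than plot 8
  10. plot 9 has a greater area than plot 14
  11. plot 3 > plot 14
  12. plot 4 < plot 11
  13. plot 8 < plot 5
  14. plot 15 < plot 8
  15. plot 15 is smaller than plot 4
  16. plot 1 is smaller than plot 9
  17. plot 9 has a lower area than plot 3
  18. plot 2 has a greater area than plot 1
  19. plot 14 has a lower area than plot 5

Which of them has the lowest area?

plot 8 is not least since plot 15 < plot 8; plot 4 is not least since plot 15 < plot 4; plot 1 is not least since plot 8 < plot 1; plot 14 is not least since plot 4 < plot 14; plot 9 is not least since plot 14 < plot 9; plot 3 is not least since plot 14 < plot 3; plot 5 is not least since plot 14 < plot 5; plot 2 is not least since plot 14 < plot 2; plot 11 is not least since plot 8 < plot 11.
Only plot 15 has nothing below it, so plot 15 is the lowest area.

plot 15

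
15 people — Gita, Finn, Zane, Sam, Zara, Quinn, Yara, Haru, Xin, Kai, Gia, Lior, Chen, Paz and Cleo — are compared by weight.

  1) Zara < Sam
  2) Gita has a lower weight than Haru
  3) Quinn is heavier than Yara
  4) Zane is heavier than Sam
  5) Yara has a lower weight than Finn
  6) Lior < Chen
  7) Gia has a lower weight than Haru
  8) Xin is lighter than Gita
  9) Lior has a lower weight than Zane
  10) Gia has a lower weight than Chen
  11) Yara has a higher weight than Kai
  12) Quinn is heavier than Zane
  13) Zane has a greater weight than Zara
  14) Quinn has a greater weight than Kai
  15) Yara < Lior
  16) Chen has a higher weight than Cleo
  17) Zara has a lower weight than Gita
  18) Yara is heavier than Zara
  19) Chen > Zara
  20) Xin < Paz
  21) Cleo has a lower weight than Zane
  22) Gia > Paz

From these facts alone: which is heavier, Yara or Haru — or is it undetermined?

Following every chain through Yara: above Yara we get Lior, Finn, Zane, Quinn, Chen; below Yara we get Kai, Zara.
Haru is not reached, and no chain runs the other way from Haru to Yara.
So the given relations leave the order of Yara and Haru undetermined.

undetermined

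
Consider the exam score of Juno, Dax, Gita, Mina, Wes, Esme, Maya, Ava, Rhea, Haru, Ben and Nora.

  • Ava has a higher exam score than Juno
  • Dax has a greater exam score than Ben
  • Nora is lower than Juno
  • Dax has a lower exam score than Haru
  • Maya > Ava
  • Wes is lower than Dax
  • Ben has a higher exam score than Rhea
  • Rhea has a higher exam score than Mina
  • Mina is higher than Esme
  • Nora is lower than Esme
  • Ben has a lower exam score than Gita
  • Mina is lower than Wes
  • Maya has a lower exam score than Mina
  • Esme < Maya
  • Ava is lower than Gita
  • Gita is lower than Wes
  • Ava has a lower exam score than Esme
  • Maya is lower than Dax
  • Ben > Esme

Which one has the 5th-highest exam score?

Ben

Piecing the relations together gives one ordering: Nora < Juno < Ava < Esme < Maya < Mina < Rhea < Ben < Gita < Wes < Dax < Haru.
The 5th largest is Ben.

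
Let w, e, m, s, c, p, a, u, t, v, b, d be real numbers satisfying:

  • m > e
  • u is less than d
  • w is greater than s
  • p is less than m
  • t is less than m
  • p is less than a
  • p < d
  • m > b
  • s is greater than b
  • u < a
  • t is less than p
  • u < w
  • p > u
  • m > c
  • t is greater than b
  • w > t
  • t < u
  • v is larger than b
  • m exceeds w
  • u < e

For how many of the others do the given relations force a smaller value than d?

Directly below d: u, p.
One step further: t (3 so far).
One step further: b (4 so far).
Nothing else is reachable below d; 4 in all.

4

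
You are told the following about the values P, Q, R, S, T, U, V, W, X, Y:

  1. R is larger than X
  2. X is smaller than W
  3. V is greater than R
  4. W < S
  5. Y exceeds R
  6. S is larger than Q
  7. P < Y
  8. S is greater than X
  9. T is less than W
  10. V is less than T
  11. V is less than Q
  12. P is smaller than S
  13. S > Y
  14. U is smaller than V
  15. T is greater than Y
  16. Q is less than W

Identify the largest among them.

Chaining downward from S: directly below it, X, P, Y, Q, W; then R, V, T; then U.
That covers every other element, and nothing is given above S, so S is the largest.

S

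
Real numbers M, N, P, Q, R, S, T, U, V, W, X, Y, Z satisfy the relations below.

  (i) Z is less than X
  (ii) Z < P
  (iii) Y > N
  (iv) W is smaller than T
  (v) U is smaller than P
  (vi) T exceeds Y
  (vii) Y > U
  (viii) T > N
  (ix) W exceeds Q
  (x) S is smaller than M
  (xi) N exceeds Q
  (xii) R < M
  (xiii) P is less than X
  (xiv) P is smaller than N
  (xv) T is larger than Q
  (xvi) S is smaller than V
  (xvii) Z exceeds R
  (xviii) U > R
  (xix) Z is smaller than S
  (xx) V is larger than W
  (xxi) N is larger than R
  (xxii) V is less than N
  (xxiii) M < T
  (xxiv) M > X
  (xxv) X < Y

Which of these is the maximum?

R is not greatest since R < Z; Z is not greatest since Z < P; Q is not greatest since Q < W; U is not greatest since U < P; W is not greatest since W < T; S is not greatest since S < V; P is not greatest since P < X; V is not greatest since V < N; X is not greatest since X < M; M is not greatest since M < T; N is not greatest since N < T; Y is not greatest since Y < T.
Only T has nothing above it, so T is the maximum.

T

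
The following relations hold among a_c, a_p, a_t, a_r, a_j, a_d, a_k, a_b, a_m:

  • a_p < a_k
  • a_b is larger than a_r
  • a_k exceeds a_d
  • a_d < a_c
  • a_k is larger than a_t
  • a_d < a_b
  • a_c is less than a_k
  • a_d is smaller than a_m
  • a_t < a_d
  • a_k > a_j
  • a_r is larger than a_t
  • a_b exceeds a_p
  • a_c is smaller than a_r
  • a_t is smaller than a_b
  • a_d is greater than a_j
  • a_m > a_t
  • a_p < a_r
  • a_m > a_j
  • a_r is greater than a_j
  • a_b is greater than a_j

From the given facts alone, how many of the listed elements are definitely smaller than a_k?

5

Directly below a_k: a_p, a_t, a_j, a_d, a_c.
No other element is forced below a_k by the given relations, so the count is 5.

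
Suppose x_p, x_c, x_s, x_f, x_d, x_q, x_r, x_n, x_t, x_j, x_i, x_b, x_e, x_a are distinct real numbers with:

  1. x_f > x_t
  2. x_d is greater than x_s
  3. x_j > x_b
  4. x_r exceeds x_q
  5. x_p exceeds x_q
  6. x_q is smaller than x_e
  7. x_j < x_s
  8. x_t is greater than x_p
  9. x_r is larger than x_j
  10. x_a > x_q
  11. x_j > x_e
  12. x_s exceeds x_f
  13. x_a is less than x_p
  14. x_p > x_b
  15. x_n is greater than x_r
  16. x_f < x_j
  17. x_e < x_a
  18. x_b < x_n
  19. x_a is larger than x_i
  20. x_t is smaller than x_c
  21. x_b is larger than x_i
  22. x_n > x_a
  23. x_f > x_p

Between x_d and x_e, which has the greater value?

x_d

Following the relations from x_e: x_e < x_a < x_p < x_t < x_f < x_j < x_s < x_d.
So x_e < x_d; x_d is the larger of the two.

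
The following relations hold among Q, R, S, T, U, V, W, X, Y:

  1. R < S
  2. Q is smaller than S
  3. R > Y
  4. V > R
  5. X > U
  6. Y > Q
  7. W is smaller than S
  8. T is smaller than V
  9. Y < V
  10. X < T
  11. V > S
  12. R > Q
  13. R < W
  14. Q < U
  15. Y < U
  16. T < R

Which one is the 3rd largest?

Chaining the given pairs: Q < Y < U < X < T < R < W < S < V.
Counting 3 from the largest end gives W.

W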